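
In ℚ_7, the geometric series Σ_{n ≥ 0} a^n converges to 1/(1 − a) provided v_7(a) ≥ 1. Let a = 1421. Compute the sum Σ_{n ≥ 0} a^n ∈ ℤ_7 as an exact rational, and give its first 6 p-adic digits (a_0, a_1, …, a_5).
Σ a^n = 1/(1 − a) = -1/1420;  first 6 digits = (1, 0, 1, 4, 1, 1)

v_7(a) = 2 ≥ 1, so the series converges in ℤ_7 to 1/(1 − a) = 1/(1 − 1421) = -1/1420. Expand this rational in ℤ_7: compute digits iteratively via d_i = x_i mod 7, x_{i+1} = (x_i − d_i)/7. The first 6 digits are (1, 0, 1, 4, 1, 1).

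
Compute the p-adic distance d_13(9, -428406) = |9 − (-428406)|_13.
d_13(9, -428406) = 1/28561

Step 1 — x − y = 9 − (-428406) = 428415. Step 2 — v_13(428415) = 4 (factor: 428415 = (13^4 · 15); the sign does not affect v_p). Step 3 — |x − y|_13 = 13^{-4} = 1/28561.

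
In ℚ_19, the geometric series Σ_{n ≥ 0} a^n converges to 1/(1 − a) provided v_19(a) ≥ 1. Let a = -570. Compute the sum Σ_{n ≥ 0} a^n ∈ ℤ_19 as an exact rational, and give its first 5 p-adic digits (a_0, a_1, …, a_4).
Σ a^n = 1/(1 − a) = 1/571;  first 5 digits = (1, 8, 5, 8, 17)

v_19(a) = 1 ≥ 1, so the series converges in ℤ_19 to 1/(1 − a) = 1/(1 − (-570)) = 1/571. Expand this rational in ℤ_19: compute digits iteratively via d_i = x_i mod 19, x_{i+1} = (x_i − d_i)/19. The first 5 digits are (1, 8, 5, 8, 17).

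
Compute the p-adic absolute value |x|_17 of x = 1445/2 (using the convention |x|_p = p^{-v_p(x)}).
|1445/2|_17 = 1/289

Step 1 — compute v_17(x) by factoring powers of 17 out of the numerator and denominator: v_17(1445/2) = 2. Step 2 — apply |x|_p = p^{-v_p(x)} = 17^{-2} = 1/289.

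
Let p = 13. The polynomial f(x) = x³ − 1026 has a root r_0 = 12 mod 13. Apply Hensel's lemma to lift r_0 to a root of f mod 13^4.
r_3 = 13298 (mod 28561)

Hensel: r_{i+1} = r_i − f(r_i)/f′(r_i) mod 13^{i+2}, where f′(x) = 3x². Iterate:
  r_0 = 12 (mod 13)
  r_1 = 116 (mod 169)
  r_2 = 116 (mod 2197)
  r_3 = 13298 (mod 28561)
Final: r = 13298 with f(r) ≡ 0 mod 13^4.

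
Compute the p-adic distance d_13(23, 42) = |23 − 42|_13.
d_13(23, 42) = 1

Step 1 — x − y = 23 − 42 = -19. Step 2 — v_13(-19) = 0 (factor: -19 = −(13^0 · 19); the sign does not affect v_p). Step 3 — |x − y|_13 = 13^{0} = 1.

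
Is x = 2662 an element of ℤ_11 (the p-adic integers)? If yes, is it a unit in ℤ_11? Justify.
x ∈ ℤ_11 but not a unit; v_11(x) = 3 > 0

ℤ_11 = {x ∈ ℚ_11 : v_11(x) ≥ 0} and ℤ_11^× = {x ∈ ℤ_11 : v_11(x) = 0}. Here v_11(2662) = v_11(num) − v_11(den) = 3; compare against these criteria.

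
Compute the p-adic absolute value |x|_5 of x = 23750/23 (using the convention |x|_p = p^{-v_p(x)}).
|23750/23|_5 = 1/625

Step 1 — compute v_5(x) by factoring powers of 5 out of the numerator and denominator: v_5(23750/23) = 4. Step 2 — apply |x|_p = p^{-v_p(x)} = 5^{-4} = 1/625.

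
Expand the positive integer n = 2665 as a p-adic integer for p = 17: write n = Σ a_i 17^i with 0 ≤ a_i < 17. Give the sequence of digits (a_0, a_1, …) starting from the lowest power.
(a_0, a_1, …) = (13, 3, 9)

Repeated division by 17 gives the digits low-to-high: 2665 = 13 + 3·17^1 + 9·17^2. Digit sequence: (13, 3, 9).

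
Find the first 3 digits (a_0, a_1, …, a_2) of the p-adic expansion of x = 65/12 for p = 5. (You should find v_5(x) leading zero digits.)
(a_0, …, a_2) = (0, 4, 4)

v_5(65/12) = 1, so a_0 = ... = a_0 = 0. Factor out: x = 5^1 · u with u = 13/12 a unit in ℤ_5. Expand u iteratively via a_{v+i} = u_i mod 5, u_{i+1} = (u_i − a_{v+i})/5:
  u_0 = 13/12;  a_1 = 4;  u_1 = (u_0 − 4)/5 = -7/12
  u_1 = -7/12;  a_2 = 4;  u_2 = (u_1 − 4)/5 = -11/12
Digits: (0, 4, 4).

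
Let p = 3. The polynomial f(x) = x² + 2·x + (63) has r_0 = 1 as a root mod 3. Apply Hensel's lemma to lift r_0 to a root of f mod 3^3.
r_2 = 16 (mod 27)

Hensel: r_{i+1} = r_i − f(r_i)·(f′(r_i))^{-1} mod 3^{i+2}, f′(x) = 2x + 2. Iterate:
  r_0 = 1 (mod 3)
  r_1 = 7 (mod 9)
  r_2 = 16 (mod 27)
Final: r = 16 satisfies f(r) ≡ 0 mod 3^3.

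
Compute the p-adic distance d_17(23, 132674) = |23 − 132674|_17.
d_17(23, 132674) = 1/4913

Step 1 — x − y = 23 − 132674 = -132651. Step 2 — v_17(-132651) = 3 (factor: -132651 = −(17^3 · 27); the sign does not affect v_p). Step 3 — |x − y|_17 = 17^{-3} = 1/4913.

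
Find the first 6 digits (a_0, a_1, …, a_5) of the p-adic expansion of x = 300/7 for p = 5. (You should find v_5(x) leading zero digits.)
(a_0, …, a_5) = (0, 0, 1, 3, 3, 0)

v_5(300/7) = 2, so a_0 = ... = a_1 = 0. Factor out: x = 5^2 · u with u = 12/7 a unit in ℤ_5. Expand u iteratively via a_{v+i} = u_i mod 5, u_{i+1} = (u_i − a_{v+i})/5:
  u_0 = 12/7;  a_2 = 1;  u_1 = (u_0 − 1)/5 = 1/7
  u_1 = 1/7;  a_3 = 3;  u_2 = (u_1 − 3)/5 = -4/7
  u_2 = -4/7;  a_4 = 3;  u_3 = (u_2 − 3)/5 = -5/7
  u_3 = -5/7;  a_5 = 0;  u_4 = (u_3 − 0)/5 = -1/7
Digits: (0, 0, 1, 3, 3, 0).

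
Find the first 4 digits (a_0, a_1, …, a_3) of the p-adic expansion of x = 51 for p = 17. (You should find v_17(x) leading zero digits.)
(a_0, …, a_3) = (0, 3, 0, 0)

v_17(51) = 1, so a_0 = ... = a_0 = 0. Factor out: x = 17^1 · u with u = 3 a unit in ℤ_17. Expand u iteratively via a_{v+i} = u_i mod 17, u_{i+1} = (u_i − a_{v+i})/17:
  u_0 = 3;  a_1 = 3;  u_1 = (u_0 − 3)/17 = 0
  u_1 = 0;  a_2 = 0;  u_2 = (u_1 − 0)/17 = 0
  u_2 = 0;  a_3 = 0;  u_3 = (u_2 − 0)/17 = 0
Digits: (0, 3, 0, 0).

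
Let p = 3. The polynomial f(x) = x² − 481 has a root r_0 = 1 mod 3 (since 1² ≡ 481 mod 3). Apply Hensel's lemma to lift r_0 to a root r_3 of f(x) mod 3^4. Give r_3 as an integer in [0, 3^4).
r_3 = 61 (mod 81)

Hensel's recurrence: r_{i+1} = r_i − f(r_i)·(f′(r_i))^{-1} mod 3^{i+2}, with f′(x) = 2x. Iterate:
  r_0 = 1 (mod 3)
  r_1 = 7 (mod 9)
  r_2 = 7 (mod 27)
  r_3 = 61 (mod 81)
Final: r_3 = 61, and one checks f(r_3) ≡ 0 mod 3^4.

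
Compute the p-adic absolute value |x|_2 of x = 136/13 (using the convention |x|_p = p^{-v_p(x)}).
|136/13|_2 = 1/8

Step 1 — compute v_2(x) by factoring powers of 2 out of the numerator and denominator: v_2(136/13) = 3. Step 2 — apply |x|_p = p^{-v_p(x)} = 2^{-3} = 1/8.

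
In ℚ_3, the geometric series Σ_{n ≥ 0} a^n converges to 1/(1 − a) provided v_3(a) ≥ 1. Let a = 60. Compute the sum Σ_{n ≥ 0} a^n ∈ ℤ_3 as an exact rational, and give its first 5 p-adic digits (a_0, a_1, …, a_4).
Σ a^n = 1/(1 − a) = -1/59;  first 5 digits = (1, 2, 1, 2, 0)

v_3(a) = 1 ≥ 1, so the series converges in ℤ_3 to 1/(1 − a) = 1/(1 − 60) = -1/59. Expand this rational in ℤ_3: compute digits iteratively via d_i = x_i mod 3, x_{i+1} = (x_i − d_i)/3. The first 5 digits are (1, 2, 1, 2, 0).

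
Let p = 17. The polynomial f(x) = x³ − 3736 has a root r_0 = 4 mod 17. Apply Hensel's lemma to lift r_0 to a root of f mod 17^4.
r_3 = 40685 (mod 83521)

Hensel: r_{i+1} = r_i − f(r_i)/f′(r_i) mod 17^{i+2}, where f′(x) = 3x². Iterate:
  r_0 = 4 (mod 17)
  r_1 = 225 (mod 289)
  r_2 = 1381 (mod 4913)
  r_3 = 40685 (mod 83521)
Final: r = 40685 with f(r) ≡ 0 mod 17^4.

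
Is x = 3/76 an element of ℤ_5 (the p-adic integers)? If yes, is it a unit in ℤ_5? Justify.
x ∈ ℤ_5^× (unit); v_5(x) = 0

ℤ_5 = {x ∈ ℚ_5 : v_5(x) ≥ 0} and ℤ_5^× = {x ∈ ℤ_5 : v_5(x) = 0}. Here v_5(3/76) = v_5(num) − v_5(den) = 0; compare against these criteria.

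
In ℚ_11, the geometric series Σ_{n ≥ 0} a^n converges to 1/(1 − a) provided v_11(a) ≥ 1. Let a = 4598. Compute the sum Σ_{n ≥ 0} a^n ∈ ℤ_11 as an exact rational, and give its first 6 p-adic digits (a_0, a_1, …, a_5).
Σ a^n = 1/(1 − a) = -1/4597;  first 6 digits = (1, 0, 5, 3, 3, 10)

v_11(a) = 2 ≥ 1, so the series converges in ℤ_11 to 1/(1 − a) = 1/(1 − 4598) = -1/4597. Expand this rational in ℤ_11: compute digits iteratively via d_i = x_i mod 11, x_{i+1} = (x_i − d_i)/11. The first 6 digits are (1, 0, 5, 3, 3, 10).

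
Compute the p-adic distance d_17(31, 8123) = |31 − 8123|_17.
d_17(31, 8123) = 1/289

Step 1 — x − y = 31 − 8123 = -8092. Step 2 — v_17(-8092) = 2 (factor: -8092 = −(17^2 · 28); the sign does not affect v_p). Step 3 — |x − y|_17 = 17^{-2} = 1/289.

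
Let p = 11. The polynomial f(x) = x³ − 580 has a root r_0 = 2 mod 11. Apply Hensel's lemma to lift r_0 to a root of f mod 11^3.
r_2 = 1058 (mod 1331)

Hensel: r_{i+1} = r_i − f(r_i)/f′(r_i) mod 11^{i+2}, where f′(x) = 3x². Iterate:
  r_0 = 2 (mod 11)
  r_1 = 90 (mod 121)
  r_2 = 1058 (mod 1331)
Final: r = 1058 with f(r) ≡ 0 mod 11^3.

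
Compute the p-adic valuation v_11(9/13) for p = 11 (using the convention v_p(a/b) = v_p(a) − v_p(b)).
v_11(9/13) = 0

Factor powers of 11 from the numerator and denominator of the reduced fraction: 9 = 11^0 · 9 and 13 = 11^0 · 13. Apply v_p(a/b) = v_p(a) − v_p(b): v_11(9/13) = 0 − 0 = 0.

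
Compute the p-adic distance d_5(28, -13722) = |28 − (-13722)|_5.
d_5(28, -13722) = 1/625

Step 1 — x − y = 28 − (-13722) = 13750. Step 2 — v_5(13750) = 4 (factor: 13750 = (5^4 · 22); the sign does not affect v_p). Step 3 — |x − y|_5 = 5^{-4} = 1/625.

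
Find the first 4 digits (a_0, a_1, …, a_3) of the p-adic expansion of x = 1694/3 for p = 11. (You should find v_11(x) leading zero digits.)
(a_0, …, a_3) = (0, 0, 1, 4)

v_11(1694/3) = 2, so a_0 = ... = a_1 = 0. Factor out: x = 11^2 · u with u = 14/3 a unit in ℤ_11. Expand u iteratively via a_{v+i} = u_i mod 11, u_{i+1} = (u_i − a_{v+i})/11:
  u_0 = 14/3;  a_2 = 1;  u_1 = (u_0 − 1)/11 = 1/3
  u_1 = 1/3;  a_3 = 4;  u_2 = (u_1 − 4)/11 = -1/3
Digits: (0, 0, 1, 4).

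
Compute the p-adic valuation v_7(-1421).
v_7(-1421) = 2

v_7(n) is the largest exponent k such that 7^k divides n. Factor out: -1421 = -7^2 · 29. (Sign doesn't affect v_p.) So v_7(-1421) = 2.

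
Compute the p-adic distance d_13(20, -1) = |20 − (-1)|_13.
d_13(20, -1) = 1

Step 1 — x − y = 20 − (-1) = 21. Step 2 — v_13(21) = 0 (factor: 21 = (13^0 · 21); the sign does not affect v_p). Step 3 — |x − y|_13 = 13^{0} = 1.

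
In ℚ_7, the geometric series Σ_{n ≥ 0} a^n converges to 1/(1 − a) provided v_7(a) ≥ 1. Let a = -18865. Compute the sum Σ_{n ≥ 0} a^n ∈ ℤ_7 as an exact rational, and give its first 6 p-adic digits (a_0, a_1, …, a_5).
Σ a^n = 1/(1 − a) = 1/18866;  first 6 digits = (1, 0, 0, 1, 6, 5)

v_7(a) = 3 ≥ 1, so the series converges in ℤ_7 to 1/(1 − a) = 1/(1 − (-18865)) = 1/18866. Expand this rational in ℤ_7: compute digits iteratively via d_i = x_i mod 7, x_{i+1} = (x_i − d_i)/7. The first 6 digits are (1, 0, 0, 1, 6, 5).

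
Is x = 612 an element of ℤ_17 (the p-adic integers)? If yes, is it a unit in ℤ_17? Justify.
x ∈ ℤ_17 but not a unit; v_17(x) = 1 > 0

ℤ_17 = {x ∈ ℚ_17 : v_17(x) ≥ 0} and ℤ_17^× = {x ∈ ℤ_17 : v_17(x) = 0}. Here v_17(612) = v_17(num) − v_17(den) = 1; compare against these criteria.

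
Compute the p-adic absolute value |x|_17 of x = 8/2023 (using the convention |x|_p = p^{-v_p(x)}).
|8/2023|_17 = 289

Step 1 — compute v_17(x) by factoring powers of 17 out of the numerator and denominator: v_17(8/2023) = -2. Step 2 — apply |x|_p = p^{-v_p(x)} = 17^{2} = 289.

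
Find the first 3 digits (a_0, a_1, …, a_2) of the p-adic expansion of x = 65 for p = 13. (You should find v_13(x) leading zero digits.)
(a_0, …, a_2) = (0, 5, 0)

v_13(65) = 1, so a_0 = ... = a_0 = 0. Factor out: x = 13^1 · u with u = 5 a unit in ℤ_13. Expand u iteratively via a_{v+i} = u_i mod 13, u_{i+1} = (u_i − a_{v+i})/13:
  u_0 = 5;  a_1 = 5;  u_1 = (u_0 − 5)/13 = 0
  u_1 = 0;  a_2 = 0;  u_2 = (u_1 − 0)/13 = 0
Digits: (0, 5, 0).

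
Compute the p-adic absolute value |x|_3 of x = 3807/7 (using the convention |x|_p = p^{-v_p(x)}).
|3807/7|_3 = 1/81

Step 1 — compute v_3(x) by factoring powers of 3 out of the numerator and denominator: v_3(3807/7) = 4. Step 2 — apply |x|_p = p^{-v_p(x)} = 3^{-4} = 1/81.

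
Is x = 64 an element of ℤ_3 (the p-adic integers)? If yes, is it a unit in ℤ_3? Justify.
x ∈ ℤ_3^× (unit); v_3(x) = 0

ℤ_3 = {x ∈ ℚ_3 : v_3(x) ≥ 0} and ℤ_3^× = {x ∈ ℤ_3 : v_3(x) = 0}. Here v_3(64) = v_3(num) − v_3(den) = 0; compare against these criteria.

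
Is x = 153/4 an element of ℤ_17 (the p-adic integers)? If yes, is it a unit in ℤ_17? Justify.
x ∈ ℤ_17 but not a unit; v_17(x) = 1 > 0

ℤ_17 = {x ∈ ℚ_17 : v_17(x) ≥ 0} and ℤ_17^× = {x ∈ ℤ_17 : v_17(x) = 0}. Here v_17(153/4) = v_17(num) − v_17(den) = 1; compare against these criteria.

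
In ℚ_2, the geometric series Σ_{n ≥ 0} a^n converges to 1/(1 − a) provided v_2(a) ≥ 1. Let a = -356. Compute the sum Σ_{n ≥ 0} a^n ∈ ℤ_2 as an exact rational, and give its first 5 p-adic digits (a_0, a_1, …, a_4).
Σ a^n = 1/(1 − a) = 1/357;  first 5 digits = (1, 0, 1, 1, 0)

v_2(a) = 2 ≥ 1, so the series converges in ℤ_2 to 1/(1 − a) = 1/(1 − (-356)) = 1/357. Expand this rational in ℤ_2: compute digits iteratively via d_i = x_i mod 2, x_{i+1} = (x_i − d_i)/2. The first 5 digits are (1, 0, 1, 1, 0).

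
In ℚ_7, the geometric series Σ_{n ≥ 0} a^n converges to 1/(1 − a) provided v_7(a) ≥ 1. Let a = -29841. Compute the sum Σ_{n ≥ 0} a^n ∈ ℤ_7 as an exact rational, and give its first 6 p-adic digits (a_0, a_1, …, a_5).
Σ a^n = 1/(1 − a) = 1/29842;  first 6 digits = (1, 0, 0, 4, 1, 5)

v_7(a) = 3 ≥ 1, so the series converges in ℤ_7 to 1/(1 − a) = 1/(1 − (-29841)) = 1/29842. Expand this rational in ℤ_7: compute digits iteratively via d_i = x_i mod 7, x_{i+1} = (x_i − d_i)/7. The first 6 digits are (1, 0, 0, 4, 1, 5).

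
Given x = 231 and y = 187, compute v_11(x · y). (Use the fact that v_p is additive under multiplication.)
v_11(43197) = 2

v_p(x) = 1 (factor: 231 = 11^1 · 21); v_p(y) = 1 (factor: 187 = 11^1 · 17). Additivity: v_p(xy) = v_p(x) + v_p(y) = 1 + 1 = 2. (Direct check: xy = 43197 = 11^2 · (357).)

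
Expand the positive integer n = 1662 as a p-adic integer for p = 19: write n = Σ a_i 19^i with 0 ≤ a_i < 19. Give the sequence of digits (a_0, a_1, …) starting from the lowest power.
(a_0, a_1, …) = (9, 11, 4)

Repeated division by 19 gives the digits low-to-high: 1662 = 9 + 11·19^1 + 4·19^2. Digit sequence: (9, 11, 4).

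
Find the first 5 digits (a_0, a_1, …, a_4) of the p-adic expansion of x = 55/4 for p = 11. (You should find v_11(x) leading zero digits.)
(a_0, …, a_4) = (0, 4, 8, 2, 8)

v_11(55/4) = 1, so a_0 = ... = a_0 = 0. Factor out: x = 11^1 · u with u = 5/4 a unit in ℤ_11. Expand u iteratively via a_{v+i} = u_i mod 11, u_{i+1} = (u_i − a_{v+i})/11:
  u_0 = 5/4;  a_1 = 4;  u_1 = (u_0 − 4)/11 = -1/4
  u_1 = -1/4;  a_2 = 8;  u_2 = (u_1 − 8)/11 = -3/4
  u_2 = -3/4;  a_3 = 2;  u_3 = (u_2 − 2)/11 = -1/4
  u_3 = -1/4;  a_4 = 8;  u_4 = (u_3 − 8)/11 = -3/4
Digits: (0, 4, 8, 2, 8).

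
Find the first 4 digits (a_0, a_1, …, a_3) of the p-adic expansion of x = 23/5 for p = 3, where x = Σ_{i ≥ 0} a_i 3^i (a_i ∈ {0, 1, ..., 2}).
(a_0, …, a_3) = (1, 0, 1, 1)

v_3(23/5) = 0 (numerator and denominator both coprime to 3), so x ∈ ℤ_3^×. Compute digits iteratively via a_i = x_i mod 3, x_{i+1} = (x_i − a_i)/3, with x_0 = x:
  x_0 = 23/5;  a_0 = 1;  x_1 = (x_0 − 1)/3 = 6/5
  x_1 = 6/5;  a_1 = 0;  x_2 = (x_1 − 0)/3 = 2/5
  x_2 = 2/5;  a_2 = 1;  x_3 = (x_2 − 1)/3 = -1/5
  x_3 = -1/5;  a_3 = 1;  x_4 = (x_3 − 1)/3 = -2/5
Digits: (1, 0, 1, 1).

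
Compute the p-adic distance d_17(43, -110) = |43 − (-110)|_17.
d_17(43, -110) = 1/17

Step 1 — x − y = 43 − (-110) = 153. Step 2 — v_17(153) = 1 (factor: 153 = (17^1 · 9); the sign does not affect v_p). Step 3 — |x − y|_17 = 17^{-1} = 1/17.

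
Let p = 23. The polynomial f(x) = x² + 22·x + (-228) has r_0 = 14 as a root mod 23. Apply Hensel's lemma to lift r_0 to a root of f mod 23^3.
r_2 = 2590 (mod 12167)

Hensel: r_{i+1} = r_i − f(r_i)·(f′(r_i))^{-1} mod 23^{i+2}, f′(x) = 2x + 22. Iterate:
  r_0 = 14 (mod 23)
  r_1 = 474 (mod 529)
  r_2 = 2590 (mod 12167)
Final: r = 2590 satisfies f(r) ≡ 0 mod 23^3.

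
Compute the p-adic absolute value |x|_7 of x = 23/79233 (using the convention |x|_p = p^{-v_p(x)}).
|23/79233|_7 = 2401

Step 1 — compute v_7(x) by factoring powers of 7 out of the numerator and denominator: v_7(23/79233) = -4. Step 2 — apply |x|_p = p^{-v_p(x)} = 7^{4} = 2401.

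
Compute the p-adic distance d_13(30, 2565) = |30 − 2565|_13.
d_13(30, 2565) = 1/169

Step 1 — x − y = 30 − 2565 = -2535. Step 2 — v_13(-2535) = 2 (factor: -2535 = −(13^2 · 15); the sign does not affect v_p). Step 3 — |x − y|_13 = 13^{-2} = 1/169.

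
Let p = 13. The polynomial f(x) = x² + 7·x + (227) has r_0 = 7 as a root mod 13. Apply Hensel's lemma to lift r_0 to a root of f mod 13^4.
r_3 = 21028 (mod 28561)

Hensel: r_{i+1} = r_i − f(r_i)·(f′(r_i))^{-1} mod 13^{i+2}, f′(x) = 2x + 7. Iterate:
  r_0 = 7 (mod 13)
  r_1 = 72 (mod 169)
  r_2 = 1255 (mod 2197)
  r_3 = 21028 (mod 28561)
Final: r = 21028 satisfies f(r) ≡ 0 mod 13^4.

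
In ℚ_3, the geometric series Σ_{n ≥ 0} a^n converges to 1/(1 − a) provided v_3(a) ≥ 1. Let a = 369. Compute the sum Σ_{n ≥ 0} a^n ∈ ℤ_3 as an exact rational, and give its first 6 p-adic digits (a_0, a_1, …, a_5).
Σ a^n = 1/(1 − a) = -1/368;  first 6 digits = (1, 0, 2, 1, 2, 0)

v_3(a) = 2 ≥ 1, so the series converges in ℤ_3 to 1/(1 − a) = 1/(1 − 369) = -1/368. Expand this rational in ℤ_3: compute digits iteratively via d_i = x_i mod 3, x_{i+1} = (x_i − d_i)/3. The first 6 digits are (1, 0, 2, 1, 2, 0).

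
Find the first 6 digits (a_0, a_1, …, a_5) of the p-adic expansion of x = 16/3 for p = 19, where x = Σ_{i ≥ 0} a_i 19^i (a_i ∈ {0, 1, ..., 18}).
(a_0, …, a_5) = (18, 12, 12, 12, 12, 12)

v_19(16/3) = 0 (numerator and denominator both coprime to 19), so x ∈ ℤ_19^×. Compute digits iteratively via a_i = x_i mod 19, x_{i+1} = (x_i − a_i)/19, with x_0 = x:
  x_0 = 16/3;  a_0 = 18;  x_1 = (x_0 − 18)/19 = -2/3
  x_1 = -2/3;  a_1 = 12;  x_2 = (x_1 − 12)/19 = -2/3
  x_2 = -2/3;  a_2 = 12;  x_3 = (x_2 − 12)/19 = -2/3
  x_3 = -2/3;  a_3 = 12;  x_4 = (x_3 − 12)/19 = -2/3
  x_4 = -2/3;  a_4 = 12;  x_5 = (x_4 − 12)/19 = -2/3
  x_5 = -2/3;  a_5 = 12;  x_6 = (x_5 − 12)/19 = -2/3
Digits: (18, 12, 12, 12, 12, 12).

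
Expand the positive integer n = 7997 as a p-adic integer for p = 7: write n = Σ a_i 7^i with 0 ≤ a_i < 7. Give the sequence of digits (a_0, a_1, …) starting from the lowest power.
(a_0, a_1, …) = (3, 1, 2, 2, 3)

Repeated division by 7 gives the digits low-to-high: 7997 = 3 + 1·7^1 + 2·7^2 + 2·7^3 + 3·7^4. Digit sequence: (3, 1, 2, 2, 3).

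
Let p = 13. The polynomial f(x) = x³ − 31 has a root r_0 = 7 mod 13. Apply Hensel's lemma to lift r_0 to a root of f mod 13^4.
r_3 = 22406 (mod 28561)

Hensel: r_{i+1} = r_i − f(r_i)/f′(r_i) mod 13^{i+2}, where f′(x) = 3x². Iterate:
  r_0 = 7 (mod 13)
  r_1 = 98 (mod 169)
  r_2 = 436 (mod 2197)
  r_3 = 22406 (mod 28561)
Final: r = 22406 with f(r) ≡ 0 mod 13^4.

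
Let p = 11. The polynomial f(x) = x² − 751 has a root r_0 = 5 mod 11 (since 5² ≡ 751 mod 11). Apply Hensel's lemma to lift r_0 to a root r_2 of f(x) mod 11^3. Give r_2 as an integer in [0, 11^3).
r_2 = 610 (mod 1331)

Hensel's recurrence: r_{i+1} = r_i − f(r_i)·(f′(r_i))^{-1} mod 11^{i+2}, with f′(x) = 2x. Iterate:
  r_0 = 5 (mod 11)
  r_1 = 5 (mod 121)
  r_2 = 610 (mod 1331)
Final: r_2 = 610, and one checks f(r_2) ≡ 0 mod 11^3.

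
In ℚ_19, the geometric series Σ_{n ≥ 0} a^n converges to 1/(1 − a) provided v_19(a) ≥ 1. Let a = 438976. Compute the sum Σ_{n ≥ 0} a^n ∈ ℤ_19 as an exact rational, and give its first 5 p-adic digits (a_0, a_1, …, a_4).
Σ a^n = 1/(1 − a) = -1/438975;  first 5 digits = (1, 0, 0, 7, 3)

v_19(a) = 3 ≥ 1, so the series converges in ℤ_19 to 1/(1 − a) = 1/(1 − 438976) = -1/438975. Expand this rational in ℤ_19: compute digits iteratively via d_i = x_i mod 19, x_{i+1} = (x_i − d_i)/19. The first 5 digits are (1, 0, 0, 7, 3).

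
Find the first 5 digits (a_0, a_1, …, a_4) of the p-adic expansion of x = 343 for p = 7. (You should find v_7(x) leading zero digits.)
(a_0, …, a_4) = (0, 0, 0, 1, 0)

v_7(343) = 3, so a_0 = ... = a_2 = 0. Factor out: x = 7^3 · u with u = 1 a unit in ℤ_7. Expand u iteratively via a_{v+i} = u_i mod 7, u_{i+1} = (u_i − a_{v+i})/7:
  u_0 = 1;  a_3 = 1;  u_1 = (u_0 − 1)/7 = 0
  u_1 = 0;  a_4 = 0;  u_2 = (u_1 − 0)/7 = 0
Digits: (0, 0, 0, 1, 0).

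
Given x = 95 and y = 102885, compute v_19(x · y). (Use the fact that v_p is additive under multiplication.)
v_19(9774075) = 4

v_p(x) = 1 (factor: 95 = 19^1 · 5); v_p(y) = 3 (factor: 102885 = 19^3 · 15). Additivity: v_p(xy) = v_p(x) + v_p(y) = 1 + 3 = 4. (Direct check: xy = 9774075 = 19^4 · (75).)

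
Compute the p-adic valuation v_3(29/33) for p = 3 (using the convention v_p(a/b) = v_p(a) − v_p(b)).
v_3(29/33) = -1

Factor powers of 3 from the numerator and denominator of the reduced fraction: 29 = 3^0 · 29 and 33 = 3^1 · 11. Apply v_p(a/b) = v_p(a) − v_p(b): v_3(29/33) = 0 − 1 = -1.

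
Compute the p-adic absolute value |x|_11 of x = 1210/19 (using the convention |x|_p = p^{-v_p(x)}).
|1210/19|_11 = 1/121

Step 1 — compute v_11(x) by factoring powers of 11 out of the numerator and denominator: v_11(1210/19) = 2. Step 2 — apply |x|_p = p^{-v_p(x)} = 11^{-2} = 1/121.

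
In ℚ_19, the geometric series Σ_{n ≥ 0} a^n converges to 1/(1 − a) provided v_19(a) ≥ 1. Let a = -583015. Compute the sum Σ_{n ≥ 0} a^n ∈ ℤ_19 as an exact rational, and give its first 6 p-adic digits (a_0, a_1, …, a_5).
Σ a^n = 1/(1 − a) = 1/583016;  first 6 digits = (1, 0, 0, 10, 14, 18)

v_19(a) = 3 ≥ 1, so the series converges in ℤ_19 to 1/(1 − a) = 1/(1 − (-583015)) = 1/583016. Expand this rational in ℤ_19: compute digits iteratively via d_i = x_i mod 19, x_{i+1} = (x_i − d_i)/19. The first 6 digits are (1, 0, 0, 10, 14, 18).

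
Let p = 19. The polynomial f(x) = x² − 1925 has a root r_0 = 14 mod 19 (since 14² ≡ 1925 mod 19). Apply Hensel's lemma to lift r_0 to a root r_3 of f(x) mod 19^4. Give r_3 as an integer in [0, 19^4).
r_3 = 126877 (mod 130321)

Hensel's recurrence: r_{i+1} = r_i − f(r_i)·(f′(r_i))^{-1} mod 19^{i+2}, with f′(x) = 2x. Iterate:
  r_0 = 14 (mod 19)
  r_1 = 166 (mod 361)
  r_2 = 3415 (mod 6859)
  r_3 = 126877 (mod 130321)
Final: r_3 = 126877, and one checks f(r_3) ≡ 0 mod 19^4.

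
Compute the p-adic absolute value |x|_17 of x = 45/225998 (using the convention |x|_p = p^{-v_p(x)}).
|45/225998|_17 = 4913

Step 1 — compute v_17(x) by factoring powers of 17 out of the numerator and denominator: v_17(45/225998) = -3. Step 2 — apply |x|_p = p^{-v_p(x)} = 17^{3} = 4913.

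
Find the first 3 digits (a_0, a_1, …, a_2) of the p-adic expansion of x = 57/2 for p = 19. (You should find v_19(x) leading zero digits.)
(a_0, …, a_2) = (0, 11, 9)

v_19(57/2) = 1, so a_0 = ... = a_0 = 0. Factor out: x = 19^1 · u with u = 3/2 a unit in ℤ_19. Expand u iteratively via a_{v+i} = u_i mod 19, u_{i+1} = (u_i − a_{v+i})/19:
  u_0 = 3/2;  a_1 = 11;  u_1 = (u_0 − 11)/19 = -1/2
  u_1 = -1/2;  a_2 = 9;  u_2 = (u_1 − 9)/19 = -1/2
Digits: (0, 11, 9).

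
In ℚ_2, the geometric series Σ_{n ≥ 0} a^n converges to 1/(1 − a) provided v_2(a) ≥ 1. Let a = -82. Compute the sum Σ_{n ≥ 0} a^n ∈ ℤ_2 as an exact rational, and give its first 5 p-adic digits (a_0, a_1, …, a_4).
Σ a^n = 1/(1 − a) = 1/83;  first 5 digits = (1, 1, 0, 1, 1)

v_2(a) = 1 ≥ 1, so the series converges in ℤ_2 to 1/(1 − a) = 1/(1 − (-82)) = 1/83. Expand this rational in ℤ_2: compute digits iteratively via d_i = x_i mod 2, x_{i+1} = (x_i − d_i)/2. The first 5 digits are (1, 1, 0, 1, 1).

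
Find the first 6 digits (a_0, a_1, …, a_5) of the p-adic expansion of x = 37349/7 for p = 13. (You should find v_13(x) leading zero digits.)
(a_0, …, a_5) = (0, 0, 0, 8, 7, 5)

v_13(37349/7) = 3, so a_0 = ... = a_2 = 0. Factor out: x = 13^3 · u with u = 17/7 a unit in ℤ_13. Expand u iteratively via a_{v+i} = u_i mod 13, u_{i+1} = (u_i − a_{v+i})/13:
  u_0 = 17/7;  a_3 = 8;  u_1 = (u_0 − 8)/13 = -3/7
  u_1 = -3/7;  a_4 = 7;  u_2 = (u_1 − 7)/13 = -4/7
  u_2 = -4/7;  a_5 = 5;  u_3 = (u_2 − 5)/13 = -3/7
Digits: (0, 0, 0, 8, 7, 5).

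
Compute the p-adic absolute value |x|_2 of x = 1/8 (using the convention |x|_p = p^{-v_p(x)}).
|1/8|_2 = 8

Step 1 — compute v_2(x) by factoring powers of 2 out of the numerator and denominator: v_2(1/8) = -3. Step 2 — apply |x|_p = p^{-v_p(x)} = 2^{3} = 8.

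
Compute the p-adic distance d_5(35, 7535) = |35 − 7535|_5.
d_5(35, 7535) = 1/625

Step 1 — x − y = 35 − 7535 = -7500. Step 2 — v_5(-7500) = 4 (factor: -7500 = −(5^4 · 12); the sign does not affect v_p). Step 3 — |x − y|_5 = 5^{-4} = 1/625.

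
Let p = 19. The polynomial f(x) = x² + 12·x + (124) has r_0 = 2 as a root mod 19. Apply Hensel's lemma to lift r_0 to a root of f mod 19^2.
r_1 = 173 (mod 361)

Hensel: r_{i+1} = r_i − f(r_i)·(f′(r_i))^{-1} mod 19^{i+2}, f′(x) = 2x + 12. Iterate:
  r_0 = 2 (mod 19)
  r_1 = 173 (mod 361)
Final: r = 173 satisfies f(r) ≡ 0 mod 19^2.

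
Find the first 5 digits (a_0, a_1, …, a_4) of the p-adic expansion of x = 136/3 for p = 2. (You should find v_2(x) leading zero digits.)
(a_0, …, a_4) = (0, 0, 0, 1, 1)

v_2(136/3) = 3, so a_0 = ... = a_2 = 0. Factor out: x = 2^3 · u with u = 17/3 a unit in ℤ_2. Expand u iteratively via a_{v+i} = u_i mod 2, u_{i+1} = (u_i − a_{v+i})/2:
  u_0 = 17/3;  a_3 = 1;  u_1 = (u_0 − 1)/2 = 7/3
  u_1 = 7/3;  a_4 = 1;  u_2 = (u_1 − 1)/2 = 2/3
Digits: (0, 0, 0, 1, 1).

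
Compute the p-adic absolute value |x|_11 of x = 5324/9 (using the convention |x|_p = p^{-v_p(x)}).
|5324/9|_11 = 1/1331

Step 1 — compute v_11(x) by factoring powers of 11 out of the numerator and denominator: v_11(5324/9) = 3. Step 2 — apply |x|_p = p^{-v_p(x)} = 11^{-3} = 1/1331.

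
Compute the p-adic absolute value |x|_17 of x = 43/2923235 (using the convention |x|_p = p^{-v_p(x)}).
|43/2923235|_17 = 83521

Step 1 — compute v_17(x) by factoring powers of 17 out of the numerator and denominator: v_17(43/2923235) = -4. Step 2 — apply |x|_p = p^{-v_p(x)} = 17^{4} = 83521.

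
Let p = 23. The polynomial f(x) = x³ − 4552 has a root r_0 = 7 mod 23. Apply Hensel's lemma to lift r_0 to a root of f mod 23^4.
r_3 = 199026 (mod 279841)

Hensel: r_{i+1} = r_i − f(r_i)/f′(r_i) mod 23^{i+2}, where f′(x) = 3x². Iterate:
  r_0 = 7 (mod 23)
  r_1 = 122 (mod 529)
  r_2 = 4354 (mod 12167)
  r_3 = 199026 (mod 279841)
Final: r = 199026 with f(r) ≡ 0 mod 23^4.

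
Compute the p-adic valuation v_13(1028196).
v_13(1028196) = 4

v_13(n) is the largest exponent k such that 13^k divides n. Factor out: 1028196 = 13^4 · 36. (Sign doesn't affect v_p.) So v_13(1028196) = 4.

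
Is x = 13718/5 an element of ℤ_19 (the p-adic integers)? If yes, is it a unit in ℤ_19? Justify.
x ∈ ℤ_19 but not a unit; v_19(x) = 3 > 0

ℤ_19 = {x ∈ ℚ_19 : v_19(x) ≥ 0} and ℤ_19^× = {x ∈ ℤ_19 : v_19(x) = 0}. Here v_19(13718/5) = v_19(num) − v_19(den) = 3; compare against these criteria.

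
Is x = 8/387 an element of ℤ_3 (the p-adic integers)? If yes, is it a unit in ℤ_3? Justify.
x ∉ ℤ_3 (v_3(x) = -2 < 0)

ℤ_3 = {x ∈ ℚ_3 : v_3(x) ≥ 0} and ℤ_3^× = {x ∈ ℤ_3 : v_3(x) = 0}. Here v_3(8/387) = v_3(num) − v_3(den) = -2; compare against these criteria.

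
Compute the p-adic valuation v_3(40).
v_3(40) = 0

v_3(n) is the largest exponent k such that 3^k divides n. Factor out: 40 = 3^0 · 40. (Sign doesn't affect v_p.) So v_3(40) = 0.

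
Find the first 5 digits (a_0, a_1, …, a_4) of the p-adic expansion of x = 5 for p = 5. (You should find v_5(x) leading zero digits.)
(a_0, …, a_4) = (0, 1, 0, 0, 0)

v_5(5) = 1, so a_0 = ... = a_0 = 0. Factor out: x = 5^1 · u with u = 1 a unit in ℤ_5. Expand u iteratively via a_{v+i} = u_i mod 5, u_{i+1} = (u_i − a_{v+i})/5:
  u_0 = 1;  a_1 = 1;  u_1 = (u_0 − 1)/5 = 0
  u_1 = 0;  a_2 = 0;  u_2 = (u_1 − 0)/5 = 0
  u_2 = 0;  a_3 = 0;  u_3 = (u_2 − 0)/5 = 0
  u_3 = 0;  a_4 = 0;  u_4 = (u_3 − 0)/5 = 0
Digits: (0, 1, 0, 0, 0).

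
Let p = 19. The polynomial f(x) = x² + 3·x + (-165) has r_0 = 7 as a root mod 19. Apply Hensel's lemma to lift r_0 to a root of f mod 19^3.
r_2 = 6638 (mod 6859)

Hensel: r_{i+1} = r_i − f(r_i)·(f′(r_i))^{-1} mod 19^{i+2}, f′(x) = 2x + 3. Iterate:
  r_0 = 7 (mod 19)
  r_1 = 140 (mod 361)
  r_2 = 6638 (mod 6859)
Final: r = 6638 satisfies f(r) ≡ 0 mod 19^3.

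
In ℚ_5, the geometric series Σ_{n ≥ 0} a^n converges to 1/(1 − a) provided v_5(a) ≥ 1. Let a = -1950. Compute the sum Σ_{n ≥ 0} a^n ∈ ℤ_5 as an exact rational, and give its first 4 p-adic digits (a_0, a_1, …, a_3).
Σ a^n = 1/(1 − a) = 1/1951;  first 4 digits = (1, 0, 2, 4)

v_5(a) = 2 ≥ 1, so the series converges in ℤ_5 to 1/(1 − a) = 1/(1 − (-1950)) = 1/1951. Expand this rational in ℤ_5: compute digits iteratively via d_i = x_i mod 5, x_{i+1} = (x_i − d_i)/5. The first 4 digits are (1, 0, 2, 4).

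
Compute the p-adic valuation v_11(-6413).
v_11(-6413) = 2

v_11(n) is the largest exponent k such that 11^k divides n. Factor out: -6413 = -11^2 · 53. (Sign doesn't affect v_p.) So v_11(-6413) = 2.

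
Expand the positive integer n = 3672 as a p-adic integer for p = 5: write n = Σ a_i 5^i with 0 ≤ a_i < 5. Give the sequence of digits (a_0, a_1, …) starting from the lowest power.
(a_0, a_1, …) = (2, 4, 1, 4, 0, 1)

Repeated division by 5 gives the digits low-to-high: 3672 = 2 + 4·5^1 + 1·5^2 + 4·5^3 + 1·5^5. Digit sequence: (2, 4, 1, 4, 0, 1).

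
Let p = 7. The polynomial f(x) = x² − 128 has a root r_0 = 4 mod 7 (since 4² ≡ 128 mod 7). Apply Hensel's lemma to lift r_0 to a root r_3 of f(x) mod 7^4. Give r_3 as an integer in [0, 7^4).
r_3 = 1880 (mod 2401)

Hensel's recurrence: r_{i+1} = r_i − f(r_i)·(f′(r_i))^{-1} mod 7^{i+2}, with f′(x) = 2x. Iterate:
  r_0 = 4 (mod 7)
  r_1 = 18 (mod 49)
  r_2 = 165 (mod 343)
  r_3 = 1880 (mod 2401)
Final: r_3 = 1880, and one checks f(r_3) ≡ 0 mod 7^4.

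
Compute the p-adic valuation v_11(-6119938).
v_11(-6119938) = 5

v_11(n) is the largest exponent k such that 11^k divides n. Factor out: -6119938 = -11^5 · 38. (Sign doesn't affect v_p.) So v_11(-6119938) = 5.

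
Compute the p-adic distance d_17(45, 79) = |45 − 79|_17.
d_17(45, 79) = 1/17

Step 1 — x − y = 45 − 79 = -34. Step 2 — v_17(-34) = 1 (factor: -34 = −(17^1 · 2); the sign does not affect v_p). Step 3 — |x − y|_17 = 17^{-1} = 1/17.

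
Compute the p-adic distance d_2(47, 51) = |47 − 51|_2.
d_2(47, 51) = 1/4

Step 1 — x − y = 47 − 51 = -4. Step 2 — v_2(-4) = 2 (factor: -4 = −(2^2 · 1); the sign does not affect v_p). Step 3 — |x − y|_2 = 2^{-2} = 1/4.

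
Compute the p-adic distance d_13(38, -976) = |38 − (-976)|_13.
d_13(38, -976) = 1/169

Step 1 — x − y = 38 − (-976) = 1014. Step 2 — v_13(1014) = 2 (factor: 1014 = (13^2 · 6); the sign does not affect v_p). Step 3 — |x − y|_13 = 13^{-2} = 1/169.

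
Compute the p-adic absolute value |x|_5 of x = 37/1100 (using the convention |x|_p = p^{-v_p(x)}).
|37/1100|_5 = 25

Step 1 — compute v_5(x) by factoring powers of 5 out of the numerator and denominator: v_5(37/1100) = -2. Step 2 — apply |x|_p = p^{-v_p(x)} = 5^{2} = 25.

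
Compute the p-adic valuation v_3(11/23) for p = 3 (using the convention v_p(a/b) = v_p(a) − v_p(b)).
v_3(11/23) = 0

Factor powers of 3 from the numerator and denominator of the reduced fraction: 11 = 3^0 · 11 and 23 = 3^0 · 23. Apply v_p(a/b) = v_p(a) − v_p(b): v_3(11/23) = 0 − 0 = 0.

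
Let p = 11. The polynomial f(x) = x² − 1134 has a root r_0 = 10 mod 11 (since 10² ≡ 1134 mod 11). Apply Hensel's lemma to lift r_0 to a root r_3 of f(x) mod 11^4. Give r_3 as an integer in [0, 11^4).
r_3 = 13650 (mod 14641)

Hensel's recurrence: r_{i+1} = r_i − f(r_i)·(f′(r_i))^{-1} mod 11^{i+2}, with f′(x) = 2x. Iterate:
  r_0 = 10 (mod 11)
  r_1 = 98 (mod 121)
  r_2 = 340 (mod 1331)
  r_3 = 13650 (mod 14641)
Final: r_3 = 13650, and one checks f(r_3) ≡ 0 mod 11^4.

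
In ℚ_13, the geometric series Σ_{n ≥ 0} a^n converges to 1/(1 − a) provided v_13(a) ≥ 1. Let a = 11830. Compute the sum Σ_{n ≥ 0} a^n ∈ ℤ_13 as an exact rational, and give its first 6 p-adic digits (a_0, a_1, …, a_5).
Σ a^n = 1/(1 − a) = -1/11829;  first 6 digits = (1, 0, 5, 5, 12, 12)

v_13(a) = 2 ≥ 1, so the series converges in ℤ_13 to 1/(1 − a) = 1/(1 − 11830) = -1/11829. Expand this rational in ℤ_13: compute digits iteratively via d_i = x_i mod 13, x_{i+1} = (x_i − d_i)/13. The first 6 digits are (1, 0, 5, 5, 12, 12).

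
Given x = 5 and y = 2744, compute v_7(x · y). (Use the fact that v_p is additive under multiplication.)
v_7(13720) = 3

v_p(x) = 0 (factor: 5 = 7^0 · 5); v_p(y) = 3 (factor: 2744 = 7^3 · 8). Additivity: v_p(xy) = v_p(x) + v_p(y) = 0 + 3 = 3. (Direct check: xy = 13720 = 7^3 · (40).)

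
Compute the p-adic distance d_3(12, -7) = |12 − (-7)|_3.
d_3(12, -7) = 1

Step 1 — x − y = 12 − (-7) = 19. Step 2 — v_3(19) = 0 (factor: 19 = (3^0 · 19); the sign does not affect v_p). Step 3 — |x − y|_3 = 3^{0} = 1.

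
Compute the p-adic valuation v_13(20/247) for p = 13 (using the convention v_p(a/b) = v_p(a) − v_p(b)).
v_13(20/247) = -1

Factor powers of 13 from the numerator and denominator of the reduced fraction: 20 = 13^0 · 20 and 247 = 13^1 · 19. Apply v_p(a/b) = v_p(a) − v_p(b): v_13(20/247) = 0 − 1 = -1.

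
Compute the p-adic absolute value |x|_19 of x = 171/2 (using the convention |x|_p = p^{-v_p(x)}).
|171/2|_19 = 1/19

Step 1 — compute v_19(x) by factoring powers of 19 out of the numerator and denominator: v_19(171/2) = 1. Step 2 — apply |x|_p = p^{-v_p(x)} = 19^{-1} = 1/19.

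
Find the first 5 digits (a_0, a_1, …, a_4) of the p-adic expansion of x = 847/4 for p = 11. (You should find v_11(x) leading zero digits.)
(a_0, …, a_4) = (0, 0, 10, 2, 8)

v_11(847/4) = 2, so a_0 = ... = a_1 = 0. Factor out: x = 11^2 · u with u = 7/4 a unit in ℤ_11. Expand u iteratively via a_{v+i} = u_i mod 11, u_{i+1} = (u_i − a_{v+i})/11:
  u_0 = 7/4;  a_2 = 10;  u_1 = (u_0 − 10)/11 = -3/4
  u_1 = -3/4;  a_3 = 2;  u_2 = (u_1 − 2)/11 = -1/4
  u_2 = -1/4;  a_4 = 8;  u_3 = (u_2 − 8)/11 = -3/4
Digits: (0, 0, 10, 2, 8).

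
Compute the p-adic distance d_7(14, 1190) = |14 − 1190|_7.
d_7(14, 1190) = 1/49

Step 1 — x − y = 14 − 1190 = -1176. Step 2 — v_7(-1176) = 2 (factor: -1176 = −(7^2 · 24); the sign does not affect v_p). Step 3 — |x − y|_7 = 7^{-2} = 1/49.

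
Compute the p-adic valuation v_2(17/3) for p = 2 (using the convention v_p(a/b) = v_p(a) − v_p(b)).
v_2(17/3) = 0

Factor powers of 2 from the numerator and denominator of the reduced fraction: 17 = 2^0 · 17 and 3 = 2^0 · 3. Apply v_p(a/b) = v_p(a) − v_p(b): v_2(17/3) = 0 − 0 = 0.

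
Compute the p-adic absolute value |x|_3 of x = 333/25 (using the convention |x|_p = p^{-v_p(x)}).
|333/25|_3 = 1/9

Step 1 — compute v_3(x) by factoring powers of 3 out of the numerator and denominator: v_3(333/25) = 2. Step 2 — apply |x|_p = p^{-v_p(x)} = 3^{-2} = 1/9.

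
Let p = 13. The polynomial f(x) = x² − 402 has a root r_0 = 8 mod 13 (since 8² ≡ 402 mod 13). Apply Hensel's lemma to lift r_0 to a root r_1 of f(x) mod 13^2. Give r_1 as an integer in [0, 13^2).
r_1 = 8 (mod 169)

Hensel's recurrence: r_{i+1} = r_i − f(r_i)·(f′(r_i))^{-1} mod 13^{i+2}, with f′(x) = 2x. Iterate:
  r_0 = 8 (mod 13)
  r_1 = 8 (mod 169)
Final: r_1 = 8, and one checks f(r_1) ≡ 0 mod 13^2.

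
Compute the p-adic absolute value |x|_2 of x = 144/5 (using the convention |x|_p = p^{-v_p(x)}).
|144/5|_2 = 1/16

Step 1 — compute v_2(x) by factoring powers of 2 out of the numerator and denominator: v_2(144/5) = 4. Step 2 — apply |x|_p = p^{-v_p(x)} = 2^{-4} = 1/16.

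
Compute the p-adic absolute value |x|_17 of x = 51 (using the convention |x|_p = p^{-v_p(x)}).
|51|_17 = 1/17

Step 1 — compute v_17(x) by factoring powers of 17 out of the numerator and denominator: v_17(51) = 1. Step 2 — apply |x|_p = p^{-v_p(x)} = 17^{-1} = 1/17.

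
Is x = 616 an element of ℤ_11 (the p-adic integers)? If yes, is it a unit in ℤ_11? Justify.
x ∈ ℤ_11 but not a unit; v_11(x) = 1 > 0

ℤ_11 = {x ∈ ℚ_11 : v_11(x) ≥ 0} and ℤ_11^× = {x ∈ ℤ_11 : v_11(x) = 0}. Here v_11(616) = v_11(num) − v_11(den) = 1; compare against these criteria.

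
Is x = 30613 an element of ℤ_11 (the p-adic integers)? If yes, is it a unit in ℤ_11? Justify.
x ∈ ℤ_11 but not a unit; v_11(x) = 3 > 0

ℤ_11 = {x ∈ ℚ_11 : v_11(x) ≥ 0} and ℤ_11^× = {x ∈ ℤ_11 : v_11(x) = 0}. Here v_11(30613) = v_11(num) − v_11(den) = 3; compare against these criteria.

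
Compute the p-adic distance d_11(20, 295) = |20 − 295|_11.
d_11(20, 295) = 1/11

Step 1 — x − y = 20 − 295 = -275. Step 2 — v_11(-275) = 1 (factor: -275 = −(11^1 · 25); the sign does not affect v_p). Step 3 — |x − y|_11 = 11^{-1} = 1/11.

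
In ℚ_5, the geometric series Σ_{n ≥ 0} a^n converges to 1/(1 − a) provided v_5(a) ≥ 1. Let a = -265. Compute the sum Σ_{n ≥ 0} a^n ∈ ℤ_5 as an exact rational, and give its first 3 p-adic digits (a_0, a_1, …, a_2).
Σ a^n = 1/(1 − a) = 1/266;  first 3 digits = (1, 2, 3)

v_5(a) = 1 ≥ 1, so the series converges in ℤ_5 to 1/(1 − a) = 1/(1 − (-265)) = 1/266. Expand this rational in ℤ_5: compute digits iteratively via d_i = x_i mod 5, x_{i+1} = (x_i − d_i)/5. The first 3 digits are (1, 2, 3).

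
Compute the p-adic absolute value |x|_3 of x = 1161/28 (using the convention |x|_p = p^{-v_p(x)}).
|1161/28|_3 = 1/27

Step 1 — compute v_3(x) by factoring powers of 3 out of the numerator and denominator: v_3(1161/28) = 3. Step 2 — apply |x|_p = p^{-v_p(x)} = 3^{-3} = 1/27.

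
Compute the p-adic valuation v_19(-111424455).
v_19(-111424455) = 5

v_19(n) is the largest exponent k such that 19^k divides n. Factor out: -111424455 = -19^5 · 45. (Sign doesn't affect v_p.) So v_19(-111424455) = 5.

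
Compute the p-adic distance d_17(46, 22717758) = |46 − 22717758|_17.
d_17(46, 22717758) = 1/1419857

Step 1 — x − y = 46 − 22717758 = -22717712. Step 2 — v_17(-22717712) = 5 (factor: -22717712 = −(17^5 · 16); the sign does not affect v_p). Step 3 — |x − y|_17 = 17^{-5} = 1/1419857.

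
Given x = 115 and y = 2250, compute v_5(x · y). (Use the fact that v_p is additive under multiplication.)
v_5(258750) = 4

v_p(x) = 1 (factor: 115 = 5^1 · 23); v_p(y) = 3 (factor: 2250 = 5^3 · 18). Additivity: v_p(xy) = v_p(x) + v_p(y) = 1 + 3 = 4. (Direct check: xy = 258750 = 5^4 · (414).)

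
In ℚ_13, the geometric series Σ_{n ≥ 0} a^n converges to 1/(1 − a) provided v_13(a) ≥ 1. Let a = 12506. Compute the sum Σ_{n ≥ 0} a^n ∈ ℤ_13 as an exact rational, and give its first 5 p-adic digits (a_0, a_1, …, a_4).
Σ a^n = 1/(1 − a) = -1/12505;  first 5 digits = (1, 0, 9, 5, 3)

v_13(a) = 2 ≥ 1, so the series converges in ℤ_13 to 1/(1 − a) = 1/(1 − 12506) = -1/12505. Expand this rational in ℤ_13: compute digits iteratively via d_i = x_i mod 13, x_{i+1} = (x_i − d_i)/13. The first 5 digits are (1, 0, 9, 5, 3).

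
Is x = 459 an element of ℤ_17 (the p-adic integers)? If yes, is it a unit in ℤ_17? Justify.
x ∈ ℤ_17 but not a unit; v_17(x) = 1 > 0

ℤ_17 = {x ∈ ℚ_17 : v_17(x) ≥ 0} and ℤ_17^× = {x ∈ ℤ_17 : v_17(x) = 0}. Here v_17(459) = v_17(num) − v_17(den) = 1; compare against these criteria.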